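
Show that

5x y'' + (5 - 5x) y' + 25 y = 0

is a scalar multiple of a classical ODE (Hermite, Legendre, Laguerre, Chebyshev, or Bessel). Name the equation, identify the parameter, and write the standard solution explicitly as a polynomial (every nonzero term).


All three coefficients share the factor 5; dividing through by 5 gives  x y'' + (1 - x) y' + 5 y = 0.
This matches the Laguerre equation x y'' + (1 - x) y' + n y = 0 with n = 5; the polynomial solution is L_5(x).
With y = sum_k a_k x^k, matching x^k gives (k+1)k a_{k+1} + (k+1) a_{k+1} - k a_k + n a_k = 0, i.e. (k+1)^2 a_{k+1} = (k - n) a_k = (k - 5) a_k. The right side vanishes at k = 5, so the series terminates at degree 5.
Standard normalization L_n(0) = 1 gives a_0 = 1. Work upward with a_{k+1} = (k - 5) a_k / (k+1)^2:
  a_1 = (0 - 5)(1) / 1^2 = -5/1 = -5
  a_2 = (1 - 5)(-5) / 2^2 = 20/4 = 5
  a_3 = (2 - 5)(5) / 3^2 = -15/9 = -5/3
  a_4 = (3 - 5)(-5/3) / 4^2 = (10/3)/16 = 5/24
  a_5 = (4 - 5)(5/24) / 5^2 = (-5/24)/25 = -1/120
Hence L_5(x) = -x^5/120 + 5 x^4/24 - 5 x^3/3 + 5 x^2 - 5 x + 1.

L_5(x); series = -x^5/120 + 5 x^4/24 - 5 x^3/3 + 5 x^2 - 5 x + 1


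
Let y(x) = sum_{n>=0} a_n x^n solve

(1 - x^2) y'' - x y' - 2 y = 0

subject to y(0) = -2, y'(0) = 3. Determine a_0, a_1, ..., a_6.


Ansatz: y(x) = sum_{n>=0} a_n x^n, so y'(x) = sum_{n>=1} n a_n x^(n-1) and y''(x) = sum_{n>=2} n(n-1) a_n x^(n-2).
Substitute into P(x) y'' + Q(x) y' + R(x) y = 0 with P(x) = 1 - x^2, Q(x) = -x, R(x) = -2, and match powers of x.
Initial conditions: a_0 = -2, a_1 = 3.
Setting the coefficient of each power of x to zero and solving order by order (substituting the coefficients already found):
  x^0: 2 a_2 - 2 a_0 = 0  ->  2 a_2 = 2 a_0 = -4  ->  a_2 = -2
  x^1: 6 a_3 - 3 a_1 = 0  ->  6 a_3 = 3 a_1 = 9  ->  a_3 = 3/2
  x^2: 12 a_4 - 6 a_2 = 0  ->  12 a_4 = 6 a_2 = -12  ->  a_4 = -1
  x^3: 20 a_5 - 11 a_3 = 0  ->  20 a_5 = 11 a_3 = 33/2  ->  a_5 = 33/40
  x^4: 30 a_6 - 18 a_4 = 0  ->  30 a_6 = 18 a_4 = -18  ->  a_6 = -3/5
Truncated series: y(x) = -2 + 3 x - 2 x^2 + (3/2) x^3 - x^4 + (33/40) x^5 - (3/5) x^6 + O(x^7).

a_0 = -2; a_1 = 3; a_2 = -2; a_3 = 3/2; a_4 = -1; a_5 = 33/40; a_6 = -3/5


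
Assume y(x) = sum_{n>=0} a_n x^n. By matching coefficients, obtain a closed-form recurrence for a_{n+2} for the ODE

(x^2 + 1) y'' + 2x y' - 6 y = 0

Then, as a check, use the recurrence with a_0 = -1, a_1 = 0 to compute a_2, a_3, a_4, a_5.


Substitute y = sum_n a_n x^n.
(1 + 1 x^2) y'' contributes (n+2)(n+1) a_{n+2} + n(n-1) a_n at x^n.
2 x y'(x) contributes 2 n a_n at x^n.
-6 y(x) contributes -6 a_n at x^n.
Matching x^n: (n+2)(n+1) a_{n+2} + (n(n-1) + 2 n - 6) a_n = 0.
Thus a_{n+2} = (-n(n-1) - 2 n + 6) / ((n+1)(n+2)) * a_n.

Check with a_0 = -1, a_1 = 0 (apply the recurrence for n = 0, 1, 2, 3): a_0 = -1, a_1 = 0, a_2 = -3, a_3 = 0, a_4 = 0, a_5 = 0.

a_(n+2) = (-n(n-1) - 2 n + 6) / ((n+1)(n+2)) * a_n; check: a_0 = -1, a_1 = 0, a_2 = -3, a_3 = 0, a_4 = 0, a_5 = 0


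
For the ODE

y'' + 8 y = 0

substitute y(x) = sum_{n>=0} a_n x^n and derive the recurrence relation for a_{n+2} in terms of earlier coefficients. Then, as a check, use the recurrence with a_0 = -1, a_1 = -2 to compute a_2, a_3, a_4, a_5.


Substitute y = sum_n a_n x^n into y'' + (const) y = 0.
y''(x) = sum_{n>=0} (n+2)(n+1) a_{n+2} x^n.
The ODE becomes sum_n [(n+2)(n+1) a_{n+2} + 8 a_n] x^n = 0.
Setting each coefficient to zero gives the recurrence:
  (n+2)(n+1) a_{n+2} + 8 a_n = 0,
  a_{n+2} = -8 / ((n+1)(n+2)) a_n.

Check with a_0 = -1, a_1 = -2 (apply the recurrence for n = 0, 1, 2, 3): a_0 = -1, a_1 = -2, a_2 = 4, a_3 = 8/3, a_4 = -8/3, a_5 = -16/15.

a_{n+2} = -8/((n+1)(n+2)) * a_n; check: a_0 = -1, a_1 = -2, a_2 = 4, a_3 = 8/3, a_4 = -8/3, a_5 = -16/15


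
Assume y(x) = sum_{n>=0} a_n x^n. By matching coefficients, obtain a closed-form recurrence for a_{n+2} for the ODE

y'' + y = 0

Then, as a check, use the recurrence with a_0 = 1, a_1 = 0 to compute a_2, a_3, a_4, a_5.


Substitute y = sum_n a_n x^n into y'' + (const) y = 0.
y''(x) = sum_{n>=0} (n+2)(n+1) a_{n+2} x^n.
The ODE becomes sum_n [(n+2)(n+1) a_{n+2} + 1 a_n] x^n = 0.
Setting each coefficient to zero gives the recurrence:
  (n+2)(n+1) a_{n+2} + 1 a_n = 0,
  a_{n+2} = -1 / ((n+1)(n+2)) a_n.

Check with a_0 = 1, a_1 = 0 (apply the recurrence for n = 0, 1, 2, 3): a_0 = 1, a_1 = 0, a_2 = -1/2, a_3 = 0, a_4 = 1/24, a_5 = 0.

a_{n+2} = -1/((n+1)(n+2)) * a_n; check: a_0 = 1, a_1 = 0, a_2 = -1/2, a_3 = 0, a_4 = 1/24, a_5 = 0


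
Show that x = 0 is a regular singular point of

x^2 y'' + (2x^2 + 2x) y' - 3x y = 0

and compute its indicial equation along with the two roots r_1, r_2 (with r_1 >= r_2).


Divide by x^2 to reach normal form y'' + P_1(x) y' + P_2(x) y = 0 with P_1(x) = 2 + 2/x and P_2(x) = -3/x.
x = 0 is a singular point because the y'-coefficient 2 + 2/x has a pole at x = 0 and the y-coefficient -3/x has a pole at x = 0.
It is a regular singular point because x P_1(x) = p(x) = 2x + 2 and x^2 P_2(x) = q(x) = -3x are polynomials, hence analytic at x = 0.
p(0) = 2,  q(0) = 0.
Indicial equation: r(r-1) + p(0) r + q(0) = 0, i.e. r^2 + (p(0) - 1) r + q(0) = 0, i.e. r^2 + 1 r = 0.
Discriminant: (1)^2 - 4(0) = 1, so r = (-1 ± 1)/2.
Solving: r_1 = 0, r_2 = -1.

indicial: r^2 + 1 r = 0; roots r_1 = 0, r_2 = -1


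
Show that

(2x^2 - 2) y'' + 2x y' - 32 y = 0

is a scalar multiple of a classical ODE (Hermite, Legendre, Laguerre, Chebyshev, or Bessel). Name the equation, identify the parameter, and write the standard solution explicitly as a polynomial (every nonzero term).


All three coefficients share the factor -2; dividing through by -2 gives  (1 - x^2) y'' - x y' + 16 y = 0.
This matches the Chebyshev equation (1 - x^2) y'' - x y' + n^2 y = 0 (note the -x y' term, not -2x y') with n^2 = 16, so n = 4; the polynomial solution is T_4(x).
With y = sum_k a_k x^k, matching x^k gives (k+2)(k+1) a_{k+2} = (k^2 - n^2) a_k = (k - 4)(k + 4) a_k. The right side vanishes at k = 4, so the series with the parity of 4 terminates at degree 4.
Standard normalization: leading coefficient of T_n is 2^(n-1), so a_4 = 2^3 = 8. Work downward with a_k = (k+1)(k+2) a_{k+2} / ((k - 4)(k + 4)):
  a_2 = (3)(4)(8) / ((2 - 4)(2 + 4)) = 96/(-12) = -8
  a_0 = (1)(2)(-8) / ((0 - 4)(0 + 4)) = -16/(-16) = 1
Hence T_4(x) = 8 x^4 - 8 x^2 + 1.

T_4(x); series = 8 x^4 - 8 x^2 + 1


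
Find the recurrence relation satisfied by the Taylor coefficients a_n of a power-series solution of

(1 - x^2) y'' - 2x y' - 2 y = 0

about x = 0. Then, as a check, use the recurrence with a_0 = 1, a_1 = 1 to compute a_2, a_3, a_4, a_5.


Substitute y = sum_n a_n x^n.
(1 - 1 x^2) y'' contributes (n+2)(n+1) a_{n+2} - n(n-1) a_n at x^n.
-2 x y'(x) contributes -2 n a_n at x^n.
-2 y(x) contributes -2 a_n at x^n.
Matching x^n: (n+2)(n+1) a_{n+2} + (-n(n-1) - 2 n - 2) a_n = 0.
Thus a_{n+2} = (n(n-1) + 2 n + 2) / ((n+1)(n+2)) * a_n.

Check with a_0 = 1, a_1 = 1 (apply the recurrence for n = 0, 1, 2, 3): a_0 = 1, a_1 = 1, a_2 = 1, a_3 = 2/3, a_4 = 2/3, a_5 = 7/15.

a_(n+2) = (n(n-1) + 2 n + 2) / ((n+1)(n+2)) * a_n; check: a_0 = 1, a_1 = 1, a_2 = 1, a_3 = 2/3, a_4 = 2/3, a_5 = 7/15


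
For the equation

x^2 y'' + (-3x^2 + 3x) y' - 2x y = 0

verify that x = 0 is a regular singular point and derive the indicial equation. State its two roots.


Divide by x^2 to reach normal form y'' + P_1(x) y' + P_2(x) y = 0 with P_1(x) = -3 + 3/x and P_2(x) = -2/x.
x = 0 is a singular point because the y'-coefficient -3 + 3/x has a pole at x = 0 and the y-coefficient -2/x has a pole at x = 0.
It is a regular singular point because x P_1(x) = p(x) = 3 - 3x and x^2 P_2(x) = q(x) = -2x are polynomials, hence analytic at x = 0.
p(0) = 3,  q(0) = 0.
Indicial equation: r(r-1) + p(0) r + q(0) = 0, i.e. r^2 + (p(0) - 1) r + q(0) = 0, i.e. r^2 + 2 r = 0.
Discriminant: (2)^2 - 4(0) = 4, so r = (-2 ± 2)/2.
Solving: r_1 = 0, r_2 = -2.

indicial: r^2 + 2 r = 0; roots r_1 = 0, r_2 = -2


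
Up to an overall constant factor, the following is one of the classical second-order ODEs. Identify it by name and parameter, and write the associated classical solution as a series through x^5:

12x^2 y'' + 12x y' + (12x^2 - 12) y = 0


All three coefficients share the factor 12; dividing through by 12 gives  x^2 y'' + x y' + (x^2 - 1) y = 0.
This matches the Bessel equation x^2 y'' + x y' + (x^2 - nu^2) y = 0 with nu^2 = 1, so nu = 1; the solution bounded at x = 0 is J_1(x).
Frobenius at x = 0: indicial roots ±nu; for r = nu the recurrence k(k + 2nu) c_k = -c_{k-2} gives the standard series J_nu(x) = sum_{k>=0} (-1)^k / (k! (k+nu)!) (x/2)^(2k+nu). Evaluate the first 3 terms:
  k = 0: (-1)^0 / (0! * 1! * 2^1) x^1 = 1/(1*1*2) x^1 = (1/2) x^1
  k = 1: (-1)^1 / (1! * 2! * 2^3) x^3 = -1/(1*2*8) x^3 = (-1/16) x^3
  k = 2: (-1)^2 / (2! * 3! * 2^5) x^5 = 1/(2*6*32) x^5 = (1/384) x^5
Hence J_1(x) = x^5/384 - x^3/16 + x/2 + ....

J_1(x); series = x^5/384 - x^3/16 + x/2


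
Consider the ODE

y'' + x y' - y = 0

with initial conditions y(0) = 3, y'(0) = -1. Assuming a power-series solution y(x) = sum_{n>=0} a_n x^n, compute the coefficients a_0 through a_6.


Ansatz: y(x) = sum_{n>=0} a_n x^n, so y'(x) = sum_{n>=1} n a_n x^(n-1) and y''(x) = sum_{n>=2} n(n-1) a_n x^(n-2).
Substitute into P(x) y'' + Q(x) y' + R(x) y = 0 with P(x) = 1, Q(x) = x, R(x) = -1, and match powers of x.
Initial conditions: a_0 = 3, a_1 = -1.
Setting the coefficient of each power of x to zero and solving order by order (substituting the coefficients already found):
  x^0: 2 a_2 - a_0 = 0  ->  2 a_2 = a_0 = 3  ->  a_2 = 3/2
  x^1: 6 a_3 = 0  ->  a_3 = 0
  x^2: 12 a_4 + a_2 = 0  ->  12 a_4 = -a_2 = -3/2  ->  a_4 = -1/8
  x^3: 20 a_5 + 2 a_3 = 0  ->  20 a_5 = -2 a_3 = 0  ->  a_5 = 0
  x^4: 30 a_6 + 3 a_4 = 0  ->  30 a_6 = -3 a_4 = 3/8  ->  a_6 = 1/80
Truncated series: y(x) = 3 - x + (3/2) x^2 - (1/8) x^4 + (1/80) x^6 + O(x^7).

a_0 = 3; a_1 = -1; a_2 = 3/2; a_3 = 0; a_4 = -1/8; a_5 = 0; a_6 = 1/80


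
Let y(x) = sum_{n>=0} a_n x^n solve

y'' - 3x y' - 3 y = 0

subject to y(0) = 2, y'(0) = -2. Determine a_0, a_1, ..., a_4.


Ansatz: y(x) = sum_{n>=0} a_n x^n, so y'(x) = sum_{n>=1} n a_n x^(n-1) and y''(x) = sum_{n>=2} n(n-1) a_n x^(n-2).
Substitute into P(x) y'' + Q(x) y' + R(x) y = 0 with P(x) = 1, Q(x) = -3x, R(x) = -3, and match powers of x.
Initial conditions: a_0 = 2, a_1 = -2.
Setting the coefficient of each power of x to zero and solving order by order (substituting the coefficients already found):
  x^0: 2 a_2 - 3 a_0 = 0  ->  2 a_2 = 3 a_0 = 6  ->  a_2 = 3
  x^1: 6 a_3 - 6 a_1 = 0  ->  6 a_3 = 6 a_1 = -12  ->  a_3 = -2
  x^2: 12 a_4 - 9 a_2 = 0  ->  12 a_4 = 9 a_2 = 27  ->  a_4 = 9/4
Truncated series: y(x) = 2 - 2 x + 3 x^2 - 2 x^3 + (9/4) x^4 + O(x^5).

a_0 = 2; a_1 = -2; a_2 = 3; a_3 = -2; a_4 = 9/4


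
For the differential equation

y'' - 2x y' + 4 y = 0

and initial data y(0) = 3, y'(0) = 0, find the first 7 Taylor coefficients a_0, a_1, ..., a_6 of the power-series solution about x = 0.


Ansatz: y(x) = sum_{n>=0} a_n x^n, so y'(x) = sum_{n>=1} n a_n x^(n-1) and y''(x) = sum_{n>=2} n(n-1) a_n x^(n-2).
Substitute into P(x) y'' + Q(x) y' + R(x) y = 0 with P(x) = 1, Q(x) = -2x, R(x) = 4, and match powers of x.
Initial conditions: a_0 = 3, a_1 = 0.
Setting the coefficient of each power of x to zero and solving order by order (substituting the coefficients already found):
  x^0: 2 a_2 + 4 a_0 = 0  ->  2 a_2 = -4 a_0 = -12  ->  a_2 = -6
  x^1: 6 a_3 + 2 a_1 = 0  ->  6 a_3 = -2 a_1 = 0  ->  a_3 = 0
  x^2: 12 a_4 = 0  ->  a_4 = 0
  x^3: 20 a_5 - 2 a_3 = 0  ->  20 a_5 = 2 a_3 = 0  ->  a_5 = 0
  x^4: 30 a_6 - 4 a_4 = 0  ->  30 a_6 = 4 a_4 = 0  ->  a_6 = 0
Truncated series: y(x) = 3 - 6 x^2 + O(x^7).

a_0 = 3; a_1 = 0; a_2 = -6; a_3 = 0; a_4 = 0; a_5 = 0; a_6 = 0


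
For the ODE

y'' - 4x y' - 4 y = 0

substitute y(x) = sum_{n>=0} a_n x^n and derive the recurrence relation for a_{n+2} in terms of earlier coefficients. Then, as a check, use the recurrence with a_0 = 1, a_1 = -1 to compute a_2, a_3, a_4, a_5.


Substitute y = sum_n a_n x^n.
y''(x) has coefficient (n+2)(n+1) a_{n+2} at x^n;
-4 x y'(x) has coefficient -4 n a_n at x^n (shift);
-4 y(x) has coefficient -4 a_n at x^n.
Matching x^n: (n+2)(n+1) a_{n+2} + (-4n - 4) a_n = 0.
Thus a_{n+2} = (4n + 4) / ((n+1)(n+2)) * a_n.

Check with a_0 = 1, a_1 = -1 (apply the recurrence for n = 0, 1, 2, 3): a_0 = 1, a_1 = -1, a_2 = 2, a_3 = -4/3, a_4 = 2, a_5 = -16/15.

a_(n+2) = (4n + 4) / ((n+1)(n+2)) * a_n; check: a_0 = 1, a_1 = -1, a_2 = 2, a_3 = -4/3, a_4 = 2, a_5 = -16/15


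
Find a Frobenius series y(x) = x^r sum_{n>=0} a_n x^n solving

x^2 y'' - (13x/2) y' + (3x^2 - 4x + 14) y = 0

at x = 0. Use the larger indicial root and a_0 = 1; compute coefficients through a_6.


Write in Frobenius form y'' + (p(x)/x) y' + (q(x)/x^2) y = 0:
  p(x) = -13/2,  q(x) = 3x^2 - 4x + 14.
Indicial equation: r(r-1) + (-13/2) r + (14) = 0 -> roots r_1 = 4, r_2 = 7/2.
Take r = r_1 = 4. Let y(x) = x^r sum_{n>=0} a_n x^n with a_0 = 1.
Substitute y = x^r sum a_n x^n and match x^{r+n}. The recurrence is
  D(n) a_n - 4 a_{n-1} + 3 a_{n-2} = 0,  where D(n) = (r+n)(r+n-1) + (-13/2)(r+n) + (14).
  a_n = [4 a_{n-1} - 3 a_{n-2}] / D(n).
Since the indicial polynomial factors as (r - r_1)(r - r_2), D(n) = (r_1 + n - r_1)(r_1 + n - r_2) = n(n + 1/2).
Evaluating step by step (a_0 = 1):
  n = 1: D(1) = 1(1 + 1/2) = 3/2; numerator = 4(1) = 4; a_1 = (4)/(3/2) = 8/3
  n = 2: D(2) = 2(2 + 1/2) = 5; numerator = 4(8/3) - 3(1) = 23/3; a_2 = (23/3)/(5) = 23/15
  n = 3: D(3) = 3(3 + 1/2) = 21/2; numerator = 4(23/15) - 3(8/3) = -28/15; a_3 = (-28/15)/(21/2) = -8/45
  n = 4: D(4) = 4(4 + 1/2) = 18; numerator = 4(-8/45) - 3(23/15) = -239/45; a_4 = (-239/45)/(18) = -239/810
  n = 5: D(5) = 5(5 + 1/2) = 55/2; numerator = 4(-239/810) - 3(-8/45) = -262/405; a_5 = (-262/405)/(55/2) = -524/22275
  n = 6: D(6) = 6(6 + 1/2) = 39; numerator = 4(-524/22275) - 3(-239/810) = 35243/44550; a_6 = (35243/44550)/(39) = 2711/133650

r = 4; a_0 = 1; a_1 = 8/3; a_2 = 23/15; a_3 = -8/45; a_4 = -239/810; a_5 = -524/22275; a_6 = 2711/133650


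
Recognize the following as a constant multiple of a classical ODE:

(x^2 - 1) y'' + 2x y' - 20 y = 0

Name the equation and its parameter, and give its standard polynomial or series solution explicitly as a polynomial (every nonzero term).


All three coefficients share the factor -1; dividing through by -1 gives  (1 - x^2) y'' - 2x y' + 20 y = 0.
This matches the Legendre equation (1 - x^2) y'' - 2x y' + n(n+1) y = 0 (note the -2x y' term) with n(n+1) = 20, so n = 4; the polynomial solution is P_4(x).
With y = sum_k a_k x^k, matching x^k gives (k+2)(k+1) a_{k+2} = [k(k+1) - n(n+1)] a_k = (k - 4)(k + 5) a_k. The right side vanishes at k = 4, so the series with the parity of 4 terminates at degree 4.
Standard normalization (P_n(1) = 1): leading coefficient (2n)!/(2^n (n!)^2) = 40320/(16*576) = 35/8, so a_4 = 35/8. Work downward with a_k = (k+1)(k+2) a_{k+2} / ((k - 4)(k + 5)):
  a_2 = (3)(4)(35/8) / ((2 - 4)(2 + 5)) = (105/2)/(-14) = -15/4
  a_0 = (1)(2)(-15/4) / ((0 - 4)(0 + 5)) = (-15/2)/(-20) = 3/8
Hence P_4(x) = 35 x^4/8 - 15 x^2/4 + 3/8.

P_4(x); series = 35 x^4/8 - 15 x^2/4 + 3/8


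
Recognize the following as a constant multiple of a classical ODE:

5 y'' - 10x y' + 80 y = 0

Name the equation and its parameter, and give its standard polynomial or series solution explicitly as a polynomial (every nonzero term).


All three coefficients share the factor 5; dividing through by 5 gives  y'' - 2x y' + 16 y = 0.
This matches the Hermite equation y'' - 2x y' + 2n y = 0 with 2n = 16, so n = 8; the polynomial solution is H_8(x).
With y = sum_k a_k x^k, matching x^k gives (k+2)(k+1) a_{k+2} = 2(k - n) a_k = 2(k - 8) a_k. The right side vanishes at k = 8, so the series with the parity of 8 terminates at degree 8.
Standard normalization: leading coefficient of H_n is 2^n, so a_8 = 2^8 = 256. Work downward with a_k = (k+1)(k+2) a_{k+2} / (2(k - n)):
  a_6 = (7)(8)(256) / (2(6 - 8)) = 14336/(-4) = -3584
  a_4 = (5)(6)(-3584) / (2(4 - 8)) = -107520/(-8) = 13440
  a_2 = (3)(4)(13440) / (2(2 - 8)) = 161280/(-12) = -13440
  a_0 = (1)(2)(-13440) / (2(0 - 8)) = -26880/(-16) = 1680
Hence H_8(x) = 256 x^8 - 3584 x^6 + 13440 x^4 - 13440 x^2 + 1680.

H_8(x); series = 256 x^8 - 3584 x^6 + 13440 x^4 - 13440 x^2 + 1680


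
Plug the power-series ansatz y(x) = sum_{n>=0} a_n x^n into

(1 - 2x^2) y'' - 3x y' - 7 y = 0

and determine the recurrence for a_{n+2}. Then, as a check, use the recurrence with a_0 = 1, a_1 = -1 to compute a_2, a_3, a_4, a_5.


Substitute y = sum_n a_n x^n.
(1 - 2 x^2) y'' contributes (n+2)(n+1) a_{n+2} - 2 n(n-1) a_n at x^n.
-3 x y'(x) contributes -3 n a_n at x^n.
-7 y(x) contributes -7 a_n at x^n.
Matching x^n: (n+2)(n+1) a_{n+2} + (-2 n(n-1) - 3 n - 7) a_n = 0.
Thus a_{n+2} = (2 n(n-1) + 3 n + 7) / ((n+1)(n+2)) * a_n.

Check with a_0 = 1, a_1 = -1 (apply the recurrence for n = 0, 1, 2, 3): a_0 = 1, a_1 = -1, a_2 = 7/2, a_3 = -5/3, a_4 = 119/24, a_5 = -7/3.

a_(n+2) = (2 n(n-1) + 3 n + 7) / ((n+1)(n+2)) * a_n; check: a_0 = 1, a_1 = -1, a_2 = 7/2, a_3 = -5/3, a_4 = 119/24, a_5 = -7/3


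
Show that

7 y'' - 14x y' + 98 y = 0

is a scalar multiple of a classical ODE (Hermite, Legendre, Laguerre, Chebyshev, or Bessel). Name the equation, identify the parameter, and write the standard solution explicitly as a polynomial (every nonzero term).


All three coefficients share the factor 7; dividing through by 7 gives  y'' - 2x y' + 14 y = 0.
This matches the Hermite equation y'' - 2x y' + 2n y = 0 with 2n = 14, so n = 7; the polynomial solution is H_7(x).
With y = sum_k a_k x^k, matching x^k gives (k+2)(k+1) a_{k+2} = 2(k - n) a_k = 2(k - 7) a_k. The right side vanishes at k = 7, so the series with the parity of 7 terminates at degree 7.
Standard normalization: leading coefficient of H_n is 2^n, so a_7 = 2^7 = 128. Work downward with a_k = (k+1)(k+2) a_{k+2} / (2(k - n)):
  a_5 = (6)(7)(128) / (2(5 - 7)) = 5376/(-4) = -1344
  a_3 = (4)(5)(-1344) / (2(3 - 7)) = -26880/(-8) = 3360
  a_1 = (2)(3)(3360) / (2(1 - 7)) = 20160/(-12) = -1680
Hence H_7(x) = 128 x^7 - 1344 x^5 + 3360 x^3 - 1680 x.

H_7(x); series = 128 x^7 - 1344 x^5 + 3360 x^3 - 1680 x


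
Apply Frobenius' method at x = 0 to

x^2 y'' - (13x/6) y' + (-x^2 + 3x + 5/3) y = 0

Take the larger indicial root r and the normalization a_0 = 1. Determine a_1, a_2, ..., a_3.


Write in Frobenius form y'' + (p(x)/x) y' + (q(x)/x^2) y = 0:
  p(x) = -13/6,  q(x) = -x^2 + 3x + 5/3.
Indicial equation: r(r-1) + (-13/6) r + (5/3) = 0 -> roots r_1 = 5/2, r_2 = 2/3.
Take r = r_1 = 5/2. Let y(x) = x^r sum_{n>=0} a_n x^n with a_0 = 1.
Substitute y = x^r sum a_n x^n and match x^{r+n}. The recurrence is
  D(n) a_n + 3 a_{n-1} - 1 a_{n-2} = 0,  where D(n) = (r+n)(r+n-1) + (-13/6)(r+n) + (5/3).
  a_n = [-3 a_{n-1} + 1 a_{n-2}] / D(n).
Since the indicial polynomial factors as (r - r_1)(r - r_2), D(n) = (r_1 + n - r_1)(r_1 + n - r_2) = n(n + 11/6).
Evaluating step by step (a_0 = 1):
  n = 1: D(1) = 1(1 + 11/6) = 17/6; numerator = -3(1) = -3; a_1 = (-3)/(17/6) = -18/17
  n = 2: D(2) = 2(2 + 11/6) = 23/3; numerator = -3(-18/17) + 1(1) = 71/17; a_2 = (71/17)/(23/3) = 213/391
  n = 3: D(3) = 3(3 + 11/6) = 29/2; numerator = -3(213/391) + 1(-18/17) = -1053/391; a_3 = (-1053/391)/(29/2) = -2106/11339

r = 5/2; a_0 = 1; a_1 = -18/17; a_2 = 213/391; a_3 = -2106/11339


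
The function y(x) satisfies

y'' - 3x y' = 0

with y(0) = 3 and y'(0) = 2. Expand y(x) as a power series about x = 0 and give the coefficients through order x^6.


Ansatz: y(x) = sum_{n>=0} a_n x^n, so y'(x) = sum_{n>=1} n a_n x^(n-1) and y''(x) = sum_{n>=2} n(n-1) a_n x^(n-2).
Substitute into P(x) y'' + Q(x) y' + R(x) y = 0 with P(x) = 1, Q(x) = -3x, R(x) = 0, and match powers of x.
Initial conditions: a_0 = 3, a_1 = 2.
Setting the coefficient of each power of x to zero and solving order by order (substituting the coefficients already found):
  x^0: 2 a_2 = 0  ->  a_2 = 0
  x^1: 6 a_3 - 3 a_1 = 0  ->  6 a_3 = 3 a_1 = 6  ->  a_3 = 1
  x^2: 12 a_4 - 6 a_2 = 0  ->  12 a_4 = 6 a_2 = 0  ->  a_4 = 0
  x^3: 20 a_5 - 9 a_3 = 0  ->  20 a_5 = 9 a_3 = 9  ->  a_5 = 9/20
  x^4: 30 a_6 - 12 a_4 = 0  ->  30 a_6 = 12 a_4 = 0  ->  a_6 = 0
Truncated series: y(x) = 3 + 2 x + x^3 + (9/20) x^5 + O(x^7).

a_0 = 3; a_1 = 2; a_2 = 0; a_3 = 1; a_4 = 0; a_5 = 9/20; a_6 = 0


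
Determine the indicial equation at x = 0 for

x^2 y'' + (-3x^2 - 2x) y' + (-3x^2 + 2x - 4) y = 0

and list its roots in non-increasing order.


Divide by x^2 to reach normal form y'' + P_1(x) y' + P_2(x) y = 0 with P_1(x) = -3 - 2/x and P_2(x) = -3 + 2/x - 4/x^2.
x = 0 is a singular point because the y'-coefficient -3 - 2/x has a pole at x = 0 and the y-coefficient -3 + 2/x - 4/x^2 has a pole at x = 0.
It is a regular singular point because x P_1(x) = p(x) = -3x - 2 and x^2 P_2(x) = q(x) = -3x^2 + 2x - 4 are polynomials, hence analytic at x = 0.
p(0) = -2,  q(0) = -4.
Indicial equation: r(r-1) + p(0) r + q(0) = 0, i.e. r^2 + (p(0) - 1) r + q(0) = 0, i.e. r^2 - 3 r - 4 = 0.
Discriminant: (-3)^2 - 4(-4) = 25, so r = (3 ± 5)/2.
Solving: r_1 = 4, r_2 = -1.

indicial: r^2 - 3 r - 4 = 0; roots r_1 = 4, r_2 = -1


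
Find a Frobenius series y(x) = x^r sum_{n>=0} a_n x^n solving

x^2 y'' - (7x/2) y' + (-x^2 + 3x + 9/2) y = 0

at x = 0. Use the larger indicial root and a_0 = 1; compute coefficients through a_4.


Write in Frobenius form y'' + (p(x)/x) y' + (q(x)/x^2) y = 0:
  p(x) = -7/2,  q(x) = -x^2 + 3x + 9/2.
Indicial equation: r(r-1) + (-7/2) r + (9/2) = 0 -> roots r_1 = 3, r_2 = 3/2.
Take r = r_1 = 3. Let y(x) = x^r sum_{n>=0} a_n x^n with a_0 = 1.
Substitute y = x^r sum a_n x^n and match x^{r+n}. The recurrence is
  D(n) a_n + 3 a_{n-1} - 1 a_{n-2} = 0,  where D(n) = (r+n)(r+n-1) + (-7/2)(r+n) + (9/2).
  a_n = [-3 a_{n-1} + 1 a_{n-2}] / D(n).
Since the indicial polynomial factors as (r - r_1)(r - r_2), D(n) = (r_1 + n - r_1)(r_1 + n - r_2) = n(n + 3/2).
Evaluating step by step (a_0 = 1):
  n = 1: D(1) = 1(1 + 3/2) = 5/2; numerator = -3(1) = -3; a_1 = (-3)/(5/2) = -6/5
  n = 2: D(2) = 2(2 + 3/2) = 7; numerator = -3(-6/5) + 1(1) = 23/5; a_2 = (23/5)/(7) = 23/35
  n = 3: D(3) = 3(3 + 3/2) = 27/2; numerator = -3(23/35) + 1(-6/5) = -111/35; a_3 = (-111/35)/(27/2) = -74/315
  n = 4: D(4) = 4(4 + 3/2) = 22; numerator = -3(-74/315) + 1(23/35) = 143/105; a_4 = (143/105)/(22) = 13/210

r = 3; a_0 = 1; a_1 = -6/5; a_2 = 23/35; a_3 = -74/315; a_4 = 13/210


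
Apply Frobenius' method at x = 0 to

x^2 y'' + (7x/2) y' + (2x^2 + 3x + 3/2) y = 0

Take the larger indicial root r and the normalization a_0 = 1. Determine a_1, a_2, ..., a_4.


Write in Frobenius form y'' + (p(x)/x) y' + (q(x)/x^2) y = 0:
  p(x) = 7/2,  q(x) = 2x^2 + 3x + 3/2.
Indicial equation: r(r-1) + (7/2) r + (3/2) = 0 -> roots r_1 = -1, r_2 = -3/2.
Take r = r_1 = -1. Let y(x) = x^r sum_{n>=0} a_n x^n with a_0 = 1.
Substitute y = x^r sum a_n x^n and match x^{r+n}. The recurrence is
  D(n) a_n + 3 a_{n-1} + 2 a_{n-2} = 0,  where D(n) = (r+n)(r+n-1) + (7/2)(r+n) + (3/2).
  a_n = [-3 a_{n-1} - 2 a_{n-2}] / D(n).
Since the indicial polynomial factors as (r - r_1)(r - r_2), D(n) = (r_1 + n - r_1)(r_1 + n - r_2) = n(n + 1/2).
Evaluating step by step (a_0 = 1):
  n = 1: D(1) = 1(1 + 1/2) = 3/2; numerator = -3(1) = -3; a_1 = (-3)/(3/2) = -2
  n = 2: D(2) = 2(2 + 1/2) = 5; numerator = -3(-2) - 2(1) = 4; a_2 = (4)/(5) = 4/5
  n = 3: D(3) = 3(3 + 1/2) = 21/2; numerator = -3(4/5) - 2(-2) = 8/5; a_3 = (8/5)/(21/2) = 16/105
  n = 4: D(4) = 4(4 + 1/2) = 18; numerator = -3(16/105) - 2(4/5) = -72/35; a_4 = (-72/35)/(18) = -4/35

r = -1; a_0 = 1; a_1 = -2; a_2 = 4/5; a_3 = 16/105; a_4 = -4/35


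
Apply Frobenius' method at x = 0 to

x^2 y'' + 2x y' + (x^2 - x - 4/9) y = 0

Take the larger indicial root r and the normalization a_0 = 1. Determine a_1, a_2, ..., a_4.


Write in Frobenius form y'' + (p(x)/x) y' + (q(x)/x^2) y = 0:
  p(x) = 2,  q(x) = x^2 - x - 4/9.
Indicial equation: r(r-1) + (2) r + (-4/9) = 0 -> roots r_1 = 1/3, r_2 = -4/3.
Take r = r_1 = 1/3. Let y(x) = x^r sum_{n>=0} a_n x^n with a_0 = 1.
Substitute y = x^r sum a_n x^n and match x^{r+n}. The recurrence is
  D(n) a_n - 1 a_{n-1} + 1 a_{n-2} = 0,  where D(n) = (r+n)(r+n-1) + (2)(r+n) + (-4/9).
  a_n = [1 a_{n-1} - 1 a_{n-2}] / D(n).
Since the indicial polynomial factors as (r - r_1)(r - r_2), D(n) = (r_1 + n - r_1)(r_1 + n - r_2) = n(n + 5/3).
Evaluating step by step (a_0 = 1):
  n = 1: D(1) = 1(1 + 5/3) = 8/3; numerator = 1(1) = 1; a_1 = (1)/(8/3) = 3/8
  n = 2: D(2) = 2(2 + 5/3) = 22/3; numerator = 1(3/8) - 1(1) = -5/8; a_2 = (-5/8)/(22/3) = -15/176
  n = 3: D(3) = 3(3 + 5/3) = 14; numerator = 1(-15/176) - 1(3/8) = -81/176; a_3 = (-81/176)/(14) = -81/2464
  n = 4: D(4) = 4(4 + 5/3) = 68/3; numerator = 1(-81/2464) - 1(-15/176) = 129/2464; a_4 = (129/2464)/(68/3) = 387/167552

r = 1/3; a_0 = 1; a_1 = 3/8; a_2 = -15/176; a_3 = -81/2464; a_4 = 387/167552


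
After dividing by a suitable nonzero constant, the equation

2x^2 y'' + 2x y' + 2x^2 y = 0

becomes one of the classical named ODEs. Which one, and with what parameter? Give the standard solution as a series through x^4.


All three coefficients share the factor 2; dividing through by 2 gives  x^2 y'' + x y' + x^2 y = 0.
This matches the Bessel equation x^2 y'' + x y' + (x^2 - nu^2) y = 0 with nu^2 = 0, so nu = 0; the solution bounded at x = 0 is J_0(x).
Frobenius at x = 0: indicial roots ±nu; for r = nu the recurrence k(k + 2nu) c_k = -c_{k-2} gives the standard series J_nu(x) = sum_{k>=0} (-1)^k / (k! (k+nu)!) (x/2)^(2k+nu). Evaluate the first 3 terms:
  k = 0: (-1)^0 / (0! * 0! * 2^0) x^0 = 1/(1*1*1) x^0 = (1) x^0
  k = 1: (-1)^1 / (1! * 1! * 2^2) x^2 = -1/(1*1*4) x^2 = (-1/4) x^2
  k = 2: (-1)^2 / (2! * 2! * 2^4) x^4 = 1/(2*2*16) x^4 = (1/64) x^4
Hence J_0(x) = x^4/64 - x^2/4 + 1 + ....

J_0(x); series = x^4/64 - x^2/4 + 1


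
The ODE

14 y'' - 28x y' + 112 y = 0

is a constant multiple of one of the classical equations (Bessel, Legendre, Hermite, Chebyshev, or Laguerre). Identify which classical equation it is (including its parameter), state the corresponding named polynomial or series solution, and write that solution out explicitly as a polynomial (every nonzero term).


All three coefficients share the factor 14; dividing through by 14 gives  y'' - 2x y' + 8 y = 0.
This matches the Hermite equation y'' - 2x y' + 2n y = 0 with 2n = 8, so n = 4; the polynomial solution is H_4(x).
With y = sum_k a_k x^k, matching x^k gives (k+2)(k+1) a_{k+2} = 2(k - n) a_k = 2(k - 4) a_k. The right side vanishes at k = 4, so the series with the parity of 4 terminates at degree 4.
Standard normalization: leading coefficient of H_n is 2^n, so a_4 = 2^4 = 16. Work downward with a_k = (k+1)(k+2) a_{k+2} / (2(k - n)):
  a_2 = (3)(4)(16) / (2(2 - 4)) = 192/(-4) = -48
  a_0 = (1)(2)(-48) / (2(0 - 4)) = -96/(-8) = 12
Hence H_4(x) = 16 x^4 - 48 x^2 + 12.

H_4(x); series = 16 x^4 - 48 x^2 + 12


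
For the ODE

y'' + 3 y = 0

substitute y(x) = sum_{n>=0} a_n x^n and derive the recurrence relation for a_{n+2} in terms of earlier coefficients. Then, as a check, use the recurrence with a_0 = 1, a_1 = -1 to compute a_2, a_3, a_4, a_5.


Substitute y = sum_n a_n x^n into y'' + (const) y = 0.
y''(x) = sum_{n>=0} (n+2)(n+1) a_{n+2} x^n.
The ODE becomes sum_n [(n+2)(n+1) a_{n+2} + 3 a_n] x^n = 0.
Setting each coefficient to zero gives the recurrence:
  (n+2)(n+1) a_{n+2} + 3 a_n = 0,
  a_{n+2} = -3 / ((n+1)(n+2)) a_n.

Check with a_0 = 1, a_1 = -1 (apply the recurrence for n = 0, 1, 2, 3): a_0 = 1, a_1 = -1, a_2 = -3/2, a_3 = 1/2, a_4 = 3/8, a_5 = -3/40.

a_{n+2} = -3/((n+1)(n+2)) * a_n; check: a_0 = 1, a_1 = -1, a_2 = -3/2, a_3 = 1/2, a_4 = 3/8, a_5 = -3/40


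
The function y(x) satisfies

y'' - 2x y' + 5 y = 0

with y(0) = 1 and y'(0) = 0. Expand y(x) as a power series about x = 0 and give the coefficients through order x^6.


Ansatz: y(x) = sum_{n>=0} a_n x^n, so y'(x) = sum_{n>=1} n a_n x^(n-1) and y''(x) = sum_{n>=2} n(n-1) a_n x^(n-2).
Substitute into P(x) y'' + Q(x) y' + R(x) y = 0 with P(x) = 1, Q(x) = -2x, R(x) = 5, and match powers of x.
Initial conditions: a_0 = 1, a_1 = 0.
Setting the coefficient of each power of x to zero and solving order by order (substituting the coefficients already found):
  x^0: 2 a_2 + 5 a_0 = 0  ->  2 a_2 = -5 a_0 = -5  ->  a_2 = -5/2
  x^1: 6 a_3 + 3 a_1 = 0  ->  6 a_3 = -3 a_1 = 0  ->  a_3 = 0
  x^2: 12 a_4 + a_2 = 0  ->  12 a_4 = -a_2 = 5/2  ->  a_4 = 5/24
  x^3: 20 a_5 - a_3 = 0  ->  20 a_5 = a_3 = 0  ->  a_5 = 0
  x^4: 30 a_6 - 3 a_4 = 0  ->  30 a_6 = 3 a_4 = 5/8  ->  a_6 = 1/48
Truncated series: y(x) = 1 - (5/2) x^2 + (5/24) x^4 + (1/48) x^6 + O(x^7).

a_0 = 1; a_1 = 0; a_2 = -5/2; a_3 = 0; a_4 = 5/24; a_5 = 0; a_6 = 1/48


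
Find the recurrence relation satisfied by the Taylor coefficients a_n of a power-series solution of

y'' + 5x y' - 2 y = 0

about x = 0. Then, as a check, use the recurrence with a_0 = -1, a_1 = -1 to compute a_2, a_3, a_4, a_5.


Substitute y = sum_n a_n x^n.
y''(x) has coefficient (n+2)(n+1) a_{n+2} at x^n;
5 x y'(x) has coefficient 5 n a_n at x^n (shift);
-2 y(x) has coefficient -2 a_n at x^n.
Matching x^n: (n+2)(n+1) a_{n+2} + (5n - 2) a_n = 0.
Thus a_{n+2} = (-5n + 2) / ((n+1)(n+2)) * a_n.

Check with a_0 = -1, a_1 = -1 (apply the recurrence for n = 0, 1, 2, 3): a_0 = -1, a_1 = -1, a_2 = -1, a_3 = 1/2, a_4 = 2/3, a_5 = -13/40.

a_(n+2) = (-5n + 2) / ((n+1)(n+2)) * a_n; check: a_0 = -1, a_1 = -1, a_2 = -1, a_3 = 1/2, a_4 = 2/3, a_5 = -13/40


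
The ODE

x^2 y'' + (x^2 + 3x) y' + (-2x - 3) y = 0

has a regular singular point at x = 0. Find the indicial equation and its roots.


Divide by x^2 to reach normal form y'' + P_1(x) y' + P_2(x) y = 0 with P_1(x) = 1 + 3/x and P_2(x) = -2/x - 3/x^2.
x = 0 is a singular point because the y'-coefficient 1 + 3/x has a pole at x = 0 and the y-coefficient -2/x - 3/x^2 has a pole at x = 0.
It is a regular singular point because x P_1(x) = p(x) = x + 3 and x^2 P_2(x) = q(x) = -2x - 3 are polynomials, hence analytic at x = 0.
p(0) = 3,  q(0) = -3.
Indicial equation: r(r-1) + p(0) r + q(0) = 0, i.e. r^2 + (p(0) - 1) r + q(0) = 0, i.e. r^2 + 2 r - 3 = 0.
Discriminant: (2)^2 - 4(-3) = 16, so r = (-2 ± 4)/2.
Solving: r_1 = 1, r_2 = -3.

indicial: r^2 + 2 r - 3 = 0; roots r_1 = 1, r_2 = -3


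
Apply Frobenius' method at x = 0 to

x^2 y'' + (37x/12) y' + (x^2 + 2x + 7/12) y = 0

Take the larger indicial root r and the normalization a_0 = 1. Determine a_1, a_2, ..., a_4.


Write in Frobenius form y'' + (p(x)/x) y' + (q(x)/x^2) y = 0:
  p(x) = 37/12,  q(x) = x^2 + 2x + 7/12.
Indicial equation: r(r-1) + (37/12) r + (7/12) = 0 -> roots r_1 = -1/3, r_2 = -7/4.
Take r = r_1 = -1/3. Let y(x) = x^r sum_{n>=0} a_n x^n with a_0 = 1.
Substitute y = x^r sum a_n x^n and match x^{r+n}. The recurrence is
  D(n) a_n + 2 a_{n-1} + 1 a_{n-2} = 0,  where D(n) = (r+n)(r+n-1) + (37/12)(r+n) + (7/12).
  a_n = [-2 a_{n-1} - 1 a_{n-2}] / D(n).
Since the indicial polynomial factors as (r - r_1)(r - r_2), D(n) = (r_1 + n - r_1)(r_1 + n - r_2) = n(n + 17/12).
Evaluating step by step (a_0 = 1):
  n = 1: D(1) = 1(1 + 17/12) = 29/12; numerator = -2(1) = -2; a_1 = (-2)/(29/12) = -24/29
  n = 2: D(2) = 2(2 + 17/12) = 41/6; numerator = -2(-24/29) - 1(1) = 19/29; a_2 = (19/29)/(41/6) = 114/1189
  n = 3: D(3) = 3(3 + 17/12) = 53/4; numerator = -2(114/1189) - 1(-24/29) = 756/1189; a_3 = (756/1189)/(53/4) = 3024/63017
  n = 4: D(4) = 4(4 + 17/12) = 65/3; numerator = -2(3024/63017) - 1(114/1189) = -12090/63017; a_4 = (-12090/63017)/(65/3) = -558/63017

r = -1/3; a_0 = 1; a_1 = -24/29; a_2 = 114/1189; a_3 = 3024/63017; a_4 = -558/63017


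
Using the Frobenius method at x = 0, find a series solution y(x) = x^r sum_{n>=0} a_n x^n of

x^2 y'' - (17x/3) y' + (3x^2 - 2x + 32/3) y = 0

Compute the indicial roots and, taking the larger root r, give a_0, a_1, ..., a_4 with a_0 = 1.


Write in Frobenius form y'' + (p(x)/x) y' + (q(x)/x^2) y = 0:
  p(x) = -17/3,  q(x) = 3x^2 - 2x + 32/3.
Indicial equation: r(r-1) + (-17/3) r + (32/3) = 0 -> roots r_1 = 4, r_2 = 8/3.
Take r = r_1 = 4. Let y(x) = x^r sum_{n>=0} a_n x^n with a_0 = 1.
Substitute y = x^r sum a_n x^n and match x^{r+n}. The recurrence is
  D(n) a_n - 2 a_{n-1} + 3 a_{n-2} = 0,  where D(n) = (r+n)(r+n-1) + (-17/3)(r+n) + (32/3).
  a_n = [2 a_{n-1} - 3 a_{n-2}] / D(n).
Since the indicial polynomial factors as (r - r_1)(r - r_2), D(n) = (r_1 + n - r_1)(r_1 + n - r_2) = n(n + 4/3).
Evaluating step by step (a_0 = 1):
  n = 1: D(1) = 1(1 + 4/3) = 7/3; numerator = 2(1) = 2; a_1 = (2)/(7/3) = 6/7
  n = 2: D(2) = 2(2 + 4/3) = 20/3; numerator = 2(6/7) - 3(1) = -9/7; a_2 = (-9/7)/(20/3) = -27/140
  n = 3: D(3) = 3(3 + 4/3) = 13; numerator = 2(-27/140) - 3(6/7) = -207/70; a_3 = (-207/70)/(13) = -207/910
  n = 4: D(4) = 4(4 + 4/3) = 64/3; numerator = 2(-207/910) - 3(-27/140) = 45/364; a_4 = (45/364)/(64/3) = 135/23296

r = 4; a_0 = 1; a_1 = 6/7; a_2 = -27/140; a_3 = -207/910; a_4 = 135/23296


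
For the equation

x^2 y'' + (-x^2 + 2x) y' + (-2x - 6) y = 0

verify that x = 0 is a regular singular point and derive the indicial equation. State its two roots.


Divide by x^2 to reach normal form y'' + P_1(x) y' + P_2(x) y = 0 with P_1(x) = -1 + 2/x and P_2(x) = -2/x - 6/x^2.
x = 0 is a singular point because the y'-coefficient -1 + 2/x has a pole at x = 0 and the y-coefficient -2/x - 6/x^2 has a pole at x = 0.
It is a regular singular point because x P_1(x) = p(x) = 2 - x and x^2 P_2(x) = q(x) = -2x - 6 are polynomials, hence analytic at x = 0.
p(0) = 2,  q(0) = -6.
Indicial equation: r(r-1) + p(0) r + q(0) = 0, i.e. r^2 + (p(0) - 1) r + q(0) = 0, i.e. r^2 + 1 r - 6 = 0.
Discriminant: (1)^2 - 4(-6) = 25, so r = (-1 ± 5)/2.
Solving: r_1 = 2, r_2 = -3.

indicial: r^2 + 1 r - 6 = 0; roots r_1 = 2, r_2 = -3


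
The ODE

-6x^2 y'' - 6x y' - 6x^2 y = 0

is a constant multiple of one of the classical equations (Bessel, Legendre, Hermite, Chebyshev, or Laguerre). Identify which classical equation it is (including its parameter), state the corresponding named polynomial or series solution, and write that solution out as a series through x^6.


All three coefficients share the factor -6; dividing through by -6 gives  x^2 y'' + x y' + x^2 y = 0.
This matches the Bessel equation x^2 y'' + x y' + (x^2 - nu^2) y = 0 with nu^2 = 0, so nu = 0; the solution bounded at x = 0 is J_0(x).
Frobenius at x = 0: indicial roots ±nu; for r = nu the recurrence k(k + 2nu) c_k = -c_{k-2} gives the standard series J_nu(x) = sum_{k>=0} (-1)^k / (k! (k+nu)!) (x/2)^(2k+nu). Evaluate the first 4 terms:
  k = 0: (-1)^0 / (0! * 0! * 2^0) x^0 = 1/(1*1*1) x^0 = (1) x^0
  k = 1: (-1)^1 / (1! * 1! * 2^2) x^2 = -1/(1*1*4) x^2 = (-1/4) x^2
  k = 2: (-1)^2 / (2! * 2! * 2^4) x^4 = 1/(2*2*16) x^4 = (1/64) x^4
  k = 3: (-1)^3 / (3! * 3! * 2^6) x^6 = -1/(6*6*64) x^6 = (-1/2304) x^6
Hence J_0(x) = -x^6/2304 + x^4/64 - x^2/4 + 1 + ....

J_0(x); series = -x^6/2304 + x^4/64 - x^2/4 + 1


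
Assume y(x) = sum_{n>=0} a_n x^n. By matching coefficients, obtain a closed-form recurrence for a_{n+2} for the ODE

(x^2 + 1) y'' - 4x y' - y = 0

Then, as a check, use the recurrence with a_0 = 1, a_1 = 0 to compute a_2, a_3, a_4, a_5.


Substitute y = sum_n a_n x^n.
(1 + 1 x^2) y'' contributes (n+2)(n+1) a_{n+2} + n(n-1) a_n at x^n.
-4 x y'(x) contributes -4 n a_n at x^n.
-y(x) contributes -1 a_n at x^n.
Matching x^n: (n+2)(n+1) a_{n+2} + (n(n-1) - 4 n - 1) a_n = 0.
Thus a_{n+2} = (-n(n-1) + 4 n + 1) / ((n+1)(n+2)) * a_n.

Check with a_0 = 1, a_1 = 0 (apply the recurrence for n = 0, 1, 2, 3): a_0 = 1, a_1 = 0, a_2 = 1/2, a_3 = 0, a_4 = 7/24, a_5 = 0.

a_(n+2) = (-n(n-1) + 4 n + 1) / ((n+1)(n+2)) * a_n; check: a_0 = 1, a_1 = 0, a_2 = 1/2, a_3 = 0, a_4 = 7/24, a_5 = 0


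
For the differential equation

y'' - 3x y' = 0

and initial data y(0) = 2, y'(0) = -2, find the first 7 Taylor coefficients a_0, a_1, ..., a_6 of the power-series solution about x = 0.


Ansatz: y(x) = sum_{n>=0} a_n x^n, so y'(x) = sum_{n>=1} n a_n x^(n-1) and y''(x) = sum_{n>=2} n(n-1) a_n x^(n-2).
Substitute into P(x) y'' + Q(x) y' + R(x) y = 0 with P(x) = 1, Q(x) = -3x, R(x) = 0, and match powers of x.
Initial conditions: a_0 = 2, a_1 = -2.
Setting the coefficient of each power of x to zero and solving order by order (substituting the coefficients already found):
  x^0: 2 a_2 = 0  ->  a_2 = 0
  x^1: 6 a_3 - 3 a_1 = 0  ->  6 a_3 = 3 a_1 = -6  ->  a_3 = -1
  x^2: 12 a_4 - 6 a_2 = 0  ->  12 a_4 = 6 a_2 = 0  ->  a_4 = 0
  x^3: 20 a_5 - 9 a_3 = 0  ->  20 a_5 = 9 a_3 = -9  ->  a_5 = -9/20
  x^4: 30 a_6 - 12 a_4 = 0  ->  30 a_6 = 12 a_4 = 0  ->  a_6 = 0
Truncated series: y(x) = 2 - 2 x - x^3 - (9/20) x^5 + O(x^7).

a_0 = 2; a_1 = -2; a_2 = 0; a_3 = -1; a_4 = 0; a_5 = -9/20; a_6 = 0


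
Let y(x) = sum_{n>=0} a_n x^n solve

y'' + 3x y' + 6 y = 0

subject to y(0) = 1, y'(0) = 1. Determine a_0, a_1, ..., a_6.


Ansatz: y(x) = sum_{n>=0} a_n x^n, so y'(x) = sum_{n>=1} n a_n x^(n-1) and y''(x) = sum_{n>=2} n(n-1) a_n x^(n-2).
Substitute into P(x) y'' + Q(x) y' + R(x) y = 0 with P(x) = 1, Q(x) = 3x, R(x) = 6, and match powers of x.
Initial conditions: a_0 = 1, a_1 = 1.
Setting the coefficient of each power of x to zero and solving order by order (substituting the coefficients already found):
  x^0: 2 a_2 + 6 a_0 = 0  ->  2 a_2 = -6 a_0 = -6  ->  a_2 = -3
  x^1: 6 a_3 + 9 a_1 = 0  ->  6 a_3 = -9 a_1 = -9  ->  a_3 = -3/2
  x^2: 12 a_4 + 12 a_2 = 0  ->  12 a_4 = -12 a_2 = 36  ->  a_4 = 3
  x^3: 20 a_5 + 15 a_3 = 0  ->  20 a_5 = -15 a_3 = 45/2  ->  a_5 = 9/8
  x^4: 30 a_6 + 18 a_4 = 0  ->  30 a_6 = -18 a_4 = -54  ->  a_6 = -9/5
Truncated series: y(x) = 1 + x - 3 x^2 - (3/2) x^3 + 3 x^4 + (9/8) x^5 - (9/5) x^6 + O(x^7).

a_0 = 1; a_1 = 1; a_2 = -3; a_3 = -3/2; a_4 = 3; a_5 = 9/8; a_6 = -9/5


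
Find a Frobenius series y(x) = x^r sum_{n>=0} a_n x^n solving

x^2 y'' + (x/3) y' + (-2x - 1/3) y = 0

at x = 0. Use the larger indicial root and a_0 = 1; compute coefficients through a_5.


Write in Frobenius form y'' + (p(x)/x) y' + (q(x)/x^2) y = 0:
  p(x) = 1/3,  q(x) = -2x - 1/3.
Indicial equation: r(r-1) + (1/3) r + (-1/3) = 0 -> roots r_1 = 1, r_2 = -1/3.
Take r = r_1 = 1. Let y(x) = x^r sum_{n>=0} a_n x^n with a_0 = 1.
Substitute y = x^r sum a_n x^n and match x^{r+n}. The recurrence is
  D(n) a_n - 2 a_{n-1} = 0,  where D(n) = (r+n)(r+n-1) + (1/3)(r+n) + (-1/3).
  a_n = 2 / D(n) * a_{n-1}.
Since the indicial polynomial factors as (r - r_1)(r - r_2), D(n) = (r_1 + n - r_1)(r_1 + n - r_2) = n(n + 4/3).
Evaluating step by step (a_0 = 1):
  n = 1: D(1) = 1(1 + 4/3) = 7/3; numerator = 2(1) = 2; a_1 = (2)/(7/3) = 6/7
  n = 2: D(2) = 2(2 + 4/3) = 20/3; numerator = 2(6/7) = 12/7; a_2 = (12/7)/(20/3) = 9/35
  n = 3: D(3) = 3(3 + 4/3) = 13; numerator = 2(9/35) = 18/35; a_3 = (18/35)/(13) = 18/455
  n = 4: D(4) = 4(4 + 4/3) = 64/3; numerator = 2(18/455) = 36/455; a_4 = (36/455)/(64/3) = 27/7280
  n = 5: D(5) = 5(5 + 4/3) = 95/3; numerator = 2(27/7280) = 27/3640; a_5 = (27/3640)/(95/3) = 81/345800

r = 1; a_0 = 1; a_1 = 6/7; a_2 = 9/35; a_3 = 18/455; a_4 = 27/7280; a_5 = 81/345800


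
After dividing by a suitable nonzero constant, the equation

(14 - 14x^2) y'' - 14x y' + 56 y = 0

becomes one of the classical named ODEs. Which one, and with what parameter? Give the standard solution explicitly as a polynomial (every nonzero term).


All three coefficients share the factor 14; dividing through by 14 gives  (1 - x^2) y'' - x y' + 4 y = 0.
This matches the Chebyshev equation (1 - x^2) y'' - x y' + n^2 y = 0 (note the -x y' term, not -2x y') with n^2 = 4, so n = 2; the polynomial solution is T_2(x).
With y = sum_k a_k x^k, matching x^k gives (k+2)(k+1) a_{k+2} = (k^2 - n^2) a_k = (k - 2)(k + 2) a_k. The right side vanishes at k = 2, so the series with the parity of 2 terminates at degree 2.
Standard normalization: leading coefficient of T_n is 2^(n-1), so a_2 = 2^1 = 2. Work downward with a_k = (k+1)(k+2) a_{k+2} / ((k - 2)(k + 2)):
  a_0 = (1)(2)(2) / ((0 - 2)(0 + 2)) = 4/(-4) = -1
Hence T_2(x) = 2 x^2 - 1.

T_2(x); series = 2 x^2 - 1


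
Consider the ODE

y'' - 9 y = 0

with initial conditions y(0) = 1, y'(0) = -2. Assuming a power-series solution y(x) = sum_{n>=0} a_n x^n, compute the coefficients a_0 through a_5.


Ansatz: y(x) = sum_{n>=0} a_n x^n, so y'(x) = sum_{n>=1} n a_n x^(n-1) and y''(x) = sum_{n>=2} n(n-1) a_n x^(n-2).
Substitute into P(x) y'' + Q(x) y' + R(x) y = 0 with P(x) = 1, Q(x) = 0, R(x) = -9, and match powers of x.
Initial conditions: a_0 = 1, a_1 = -2.
Setting the coefficient of each power of x to zero and solving order by order (substituting the coefficients already found):
  x^0: 2 a_2 - 9 a_0 = 0  ->  2 a_2 = 9 a_0 = 9  ->  a_2 = 9/2
  x^1: 6 a_3 - 9 a_1 = 0  ->  6 a_3 = 9 a_1 = -18  ->  a_3 = -3
  x^2: 12 a_4 - 9 a_2 = 0  ->  12 a_4 = 9 a_2 = 81/2  ->  a_4 = 27/8
  x^3: 20 a_5 - 9 a_3 = 0  ->  20 a_5 = 9 a_3 = -27  ->  a_5 = -27/20
Truncated series: y(x) = 1 - 2 x + (9/2) x^2 - 3 x^3 + (27/8) x^4 - (27/20) x^5 + O(x^6).

a_0 = 1; a_1 = -2; a_2 = 9/2; a_3 = -3; a_4 = 27/8; a_5 = -27/20
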